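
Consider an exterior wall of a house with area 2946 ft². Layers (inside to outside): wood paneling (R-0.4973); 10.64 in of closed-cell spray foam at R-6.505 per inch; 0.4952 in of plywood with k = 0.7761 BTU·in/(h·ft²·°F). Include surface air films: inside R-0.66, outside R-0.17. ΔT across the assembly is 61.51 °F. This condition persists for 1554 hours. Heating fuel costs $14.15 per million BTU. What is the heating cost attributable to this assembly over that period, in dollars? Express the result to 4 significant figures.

10.64 × 6.505 = 69.213
0.4952/0.7761 = 0.63806
R_total = 0.66 + 0.4973 + 69.213 + 0.63806 + 0.17 = 71.179 ft²·°F·h/BTU
Q = 2946 × 61.51 / 71.179 = 2545.8 BTU/h
E = 2545.8 × 1554 = 3956200 BTU
Cost = 3956200/10⁶ × 14.15 = $55.98

55.98 dollars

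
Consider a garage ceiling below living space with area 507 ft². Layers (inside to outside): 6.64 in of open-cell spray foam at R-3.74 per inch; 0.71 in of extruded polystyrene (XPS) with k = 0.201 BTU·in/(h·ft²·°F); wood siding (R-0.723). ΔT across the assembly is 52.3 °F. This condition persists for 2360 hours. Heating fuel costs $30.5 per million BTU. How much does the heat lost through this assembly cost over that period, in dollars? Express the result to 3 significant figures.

65.6 dollars

6.64 × 3.74 = 24.83
0.71/0.201 = 3.532
R_total = 24.83 + 3.532 + 0.723 = 29.09 ft²·°F·h/BTU
Q = 507 × 52.3 / 29.09 = 911.6 BTU/h
E = 911.6 × 2360 = 2151000 BTU
Cost = 2151000/10⁶ × 30.5 = $65.61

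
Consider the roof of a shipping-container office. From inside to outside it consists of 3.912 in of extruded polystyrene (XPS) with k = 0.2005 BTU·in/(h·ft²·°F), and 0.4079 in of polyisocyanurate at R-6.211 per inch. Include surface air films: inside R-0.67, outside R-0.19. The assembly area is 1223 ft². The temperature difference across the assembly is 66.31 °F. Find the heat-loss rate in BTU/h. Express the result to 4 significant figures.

3.912/0.2005 = 19.511
0.4079 × 6.211 = 2.5335
R_total = 0.67 + 19.511 + 2.5335 + 0.19 = 22.905 ft²·°F·h/BTU
Q = A·ΔT/R = 1223 × 66.31 / 22.905 = 3540.6 BTU/h

3541 BTU/h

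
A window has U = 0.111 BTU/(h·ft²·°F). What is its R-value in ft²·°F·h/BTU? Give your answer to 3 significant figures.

R = 1/U = 1/0.111 = 9.009

9.01 ft²·°F·h/BTU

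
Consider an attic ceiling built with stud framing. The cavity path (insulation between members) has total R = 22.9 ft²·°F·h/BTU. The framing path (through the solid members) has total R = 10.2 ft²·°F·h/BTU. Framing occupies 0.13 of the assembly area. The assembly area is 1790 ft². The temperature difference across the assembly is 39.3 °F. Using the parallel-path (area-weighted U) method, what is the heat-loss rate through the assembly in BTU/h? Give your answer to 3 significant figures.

3570 BTU/h

U_eff = 0.87/22.9 + 0.13/10.2 = 0.03799 + 0.01275 = 0.05074
R_eff = 1/U_eff = 19.71 ft²·°F·h/BTU
Q = 1790 × 39.3 / 19.71 = 3569 BTU/h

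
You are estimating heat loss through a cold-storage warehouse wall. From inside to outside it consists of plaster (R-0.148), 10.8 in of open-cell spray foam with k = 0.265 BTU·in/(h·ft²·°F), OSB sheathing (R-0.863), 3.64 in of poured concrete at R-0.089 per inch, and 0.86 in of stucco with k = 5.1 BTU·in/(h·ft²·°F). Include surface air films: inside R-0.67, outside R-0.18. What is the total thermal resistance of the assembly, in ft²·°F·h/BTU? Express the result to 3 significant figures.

10.8/0.265 = 40.75
3.64 × 0.089 = 0.324
0.86/5.1 = 0.1686
R_total = 0.67 + 0.148 + 40.75 + 0.863 + 0.324 + 0.1686 + 0.18 = 43.11 ft²·°F·h/BTU

43.1 ft²·°F·h/BTU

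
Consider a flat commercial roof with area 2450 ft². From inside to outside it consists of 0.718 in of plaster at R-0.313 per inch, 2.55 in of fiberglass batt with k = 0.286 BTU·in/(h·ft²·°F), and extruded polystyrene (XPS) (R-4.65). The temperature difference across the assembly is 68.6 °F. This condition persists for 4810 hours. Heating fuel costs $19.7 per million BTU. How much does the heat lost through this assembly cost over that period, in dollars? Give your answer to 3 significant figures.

0.718 × 0.313 = 0.2247
2.55/0.286 = 8.916
R_total = 0.2247 + 8.916 + 4.65 = 13.79 ft²·°F·h/BTU
Q = 2450 × 68.6 / 13.79 = 12190 BTU/h
E = 12190 × 4810 = 58620000 BTU
Cost = 58620000/10⁶ × 19.7 = $1155

1150 dollars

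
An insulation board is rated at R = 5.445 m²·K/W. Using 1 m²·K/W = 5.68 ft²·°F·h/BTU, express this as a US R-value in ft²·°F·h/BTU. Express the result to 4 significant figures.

R_US = 5.445 × 5.68 = 30.928

30.93 ft²·°F·h/BTU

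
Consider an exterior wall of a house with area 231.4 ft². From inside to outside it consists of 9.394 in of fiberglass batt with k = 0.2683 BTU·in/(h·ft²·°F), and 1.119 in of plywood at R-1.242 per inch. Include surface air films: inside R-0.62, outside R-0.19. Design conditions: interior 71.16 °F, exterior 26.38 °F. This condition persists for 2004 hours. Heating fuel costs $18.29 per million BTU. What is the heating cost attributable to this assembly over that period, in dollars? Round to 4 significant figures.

10.21 dollars

9.394/0.2683 = 35.013
1.119 × 1.242 = 1.3898
R_total = 0.62 + 35.013 + 1.3898 + 0.19 = 37.213 ft²·°F·h/BTU
Q = 231.4 × (71.16 − 26.38) / 37.213 = 278.45 BTU/h
E = 278.45 × 2004 = 558020 BTU
Cost = 558020/10⁶ × 18.29 = $10.206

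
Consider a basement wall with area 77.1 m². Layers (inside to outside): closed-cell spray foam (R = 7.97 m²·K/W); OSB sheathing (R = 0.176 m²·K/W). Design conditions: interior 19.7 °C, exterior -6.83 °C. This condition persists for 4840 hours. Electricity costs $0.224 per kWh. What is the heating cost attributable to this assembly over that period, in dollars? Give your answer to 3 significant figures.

272 dollars

R_total = 7.97 + 0.176 = 8.146 m²·K/W
Q = 77.1 × (19.7 − (-6.83)) / 8.146 = 251.1 W
E = 251.1 W × 4840 h / 1000 = 1215 kWh
Cost = 1215 × 0.224 = $272.2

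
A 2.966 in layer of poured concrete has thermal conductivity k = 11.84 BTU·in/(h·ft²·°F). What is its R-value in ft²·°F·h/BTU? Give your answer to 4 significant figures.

0.2505 ft²·°F·h/BTU

R = L/k = 2.966/11.84 = 0.25051 ft²·°F·h/BTU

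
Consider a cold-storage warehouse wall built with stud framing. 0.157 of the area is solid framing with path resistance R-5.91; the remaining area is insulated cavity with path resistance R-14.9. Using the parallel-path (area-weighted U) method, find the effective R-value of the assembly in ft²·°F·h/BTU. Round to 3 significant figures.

12.0 ft²·°F·h/BTU

U_eff = 0.843/14.9 + 0.157/5.91 = 0.05658 + 0.02657 = 0.08314
R_eff = 1/U_eff = 12.03 ft²·°F·h/BTU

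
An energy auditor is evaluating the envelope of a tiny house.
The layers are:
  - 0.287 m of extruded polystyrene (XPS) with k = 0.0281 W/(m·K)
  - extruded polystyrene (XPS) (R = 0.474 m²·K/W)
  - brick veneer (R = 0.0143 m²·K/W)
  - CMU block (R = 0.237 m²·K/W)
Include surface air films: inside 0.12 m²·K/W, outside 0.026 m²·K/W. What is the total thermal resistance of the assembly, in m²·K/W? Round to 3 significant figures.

11.1 m²·K/W

0.287/0.0281 = 10.21
R_total = 0.12 + 10.21 + 0.474 + 0.0143 + 0.237 + 0.026 = 11.08 m²·K/W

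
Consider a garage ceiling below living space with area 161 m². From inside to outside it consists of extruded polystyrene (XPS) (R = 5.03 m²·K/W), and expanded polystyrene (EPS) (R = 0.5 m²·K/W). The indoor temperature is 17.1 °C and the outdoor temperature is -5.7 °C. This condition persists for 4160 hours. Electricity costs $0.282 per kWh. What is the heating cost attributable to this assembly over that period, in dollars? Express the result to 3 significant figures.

R_total = 5.03 + 0.5 = 5.53 m²·K/W
Q = 161 × (17.1 − (-5.7)) / 5.53 = 663.8 W
E = 663.8 W × 4160 h / 1000 = 2761 kWh
Cost = 2761 × 0.282 = $778.7

779 dollars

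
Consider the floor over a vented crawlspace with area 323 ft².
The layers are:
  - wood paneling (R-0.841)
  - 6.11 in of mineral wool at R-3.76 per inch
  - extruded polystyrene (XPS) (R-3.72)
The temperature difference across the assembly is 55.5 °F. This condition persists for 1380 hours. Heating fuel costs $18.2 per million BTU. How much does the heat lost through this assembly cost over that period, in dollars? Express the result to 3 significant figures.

6.11 × 3.76 = 22.97
R_total = 0.841 + 22.97 + 3.72 = 27.53 ft²·°F·h/BTU
Q = 323 × 55.5 / 27.53 = 651.1 BTU/h
E = 651.1 × 1380 = 898500 BTU
Cost = 898500/10⁶ × 18.2 = $16.35

16.4 dollars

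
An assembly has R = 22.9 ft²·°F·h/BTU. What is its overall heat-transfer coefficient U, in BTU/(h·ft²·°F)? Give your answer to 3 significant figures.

U = 1/R = 1/22.9 = 0.04367

0.0437 BTU/(h·ft²·°F)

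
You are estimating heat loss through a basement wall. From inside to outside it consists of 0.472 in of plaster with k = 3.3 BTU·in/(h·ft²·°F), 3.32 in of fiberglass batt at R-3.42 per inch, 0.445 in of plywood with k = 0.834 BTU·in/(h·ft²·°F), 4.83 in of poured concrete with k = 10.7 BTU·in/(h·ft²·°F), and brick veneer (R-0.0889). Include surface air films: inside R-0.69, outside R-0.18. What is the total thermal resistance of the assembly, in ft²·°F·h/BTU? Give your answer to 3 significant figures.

13.4 ft²·°F·h/BTU

0.472/3.3 = 0.143
3.32 × 3.42 = 11.35
0.445/0.834 = 0.5336
4.83/10.7 = 0.4514
R_total = 0.69 + 0.143 + 11.35 + 0.5336 + 0.4514 + 0.0889 + 0.18 = 13.44 ft²·°F·h/BTU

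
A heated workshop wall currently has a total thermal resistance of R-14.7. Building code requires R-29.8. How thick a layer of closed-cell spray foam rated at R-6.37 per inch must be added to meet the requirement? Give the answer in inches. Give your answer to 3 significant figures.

ΔR = 29.8 − 14.7 = 15.1 ft²·°F·h/BTU
L = ΔR / (R/in) = 15.1/6.37 = 2.37 in

2.37 in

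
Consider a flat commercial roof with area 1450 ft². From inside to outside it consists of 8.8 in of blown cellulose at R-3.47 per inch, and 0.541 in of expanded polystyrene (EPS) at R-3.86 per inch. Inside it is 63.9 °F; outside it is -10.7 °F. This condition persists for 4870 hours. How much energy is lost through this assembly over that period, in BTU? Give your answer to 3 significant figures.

8.8 × 3.47 = 30.54
0.541 × 3.86 = 2.088
R_total = 30.54 + 2.088 = 32.62 ft²·°F·h/BTU
Q = 1450 × (63.9 − (-10.7)) / 32.62 = 3316 BTU/h
E = 3316 × 4870 = 16150000 BTU

16100000 BTU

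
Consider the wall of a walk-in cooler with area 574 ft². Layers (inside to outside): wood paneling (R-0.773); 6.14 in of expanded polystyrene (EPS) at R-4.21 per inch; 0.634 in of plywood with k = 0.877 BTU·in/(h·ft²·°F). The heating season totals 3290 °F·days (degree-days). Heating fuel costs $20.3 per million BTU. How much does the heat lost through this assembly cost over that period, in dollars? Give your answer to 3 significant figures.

33.6 dollars

6.14 × 4.21 = 25.85
0.634/0.877 = 0.7229
R_total = 0.773 + 25.85 + 0.7229 = 27.35 ft²·°F·h/BTU
E = A × HDD × 24 / R = 574 × 3290 × 24 / 27.35 = 1657000 BTU
Cost = 1657000/10⁶ × 20.3 = $33.65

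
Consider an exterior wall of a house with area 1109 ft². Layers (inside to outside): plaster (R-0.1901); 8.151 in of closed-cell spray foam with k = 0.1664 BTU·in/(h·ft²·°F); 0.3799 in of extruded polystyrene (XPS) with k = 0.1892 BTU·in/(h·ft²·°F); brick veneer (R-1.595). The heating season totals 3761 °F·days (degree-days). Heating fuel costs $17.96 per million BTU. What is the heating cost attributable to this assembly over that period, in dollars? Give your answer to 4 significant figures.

8.151/0.1664 = 48.984
0.3799/0.1892 = 2.0079
R_total = 0.1901 + 48.984 + 2.0079 + 1.595 = 52.777 ft²·°F·h/BTU
E = A × HDD × 24 / R = 1109 × 3761 × 24 / 52.777 = 1896700 BTU
Cost = 1896700/10⁶ × 17.96 = $34.065

34.06 dollars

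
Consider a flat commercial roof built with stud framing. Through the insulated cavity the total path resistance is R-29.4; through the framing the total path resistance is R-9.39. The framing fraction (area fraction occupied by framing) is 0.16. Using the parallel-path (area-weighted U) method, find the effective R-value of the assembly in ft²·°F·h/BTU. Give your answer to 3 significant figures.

U_eff = 0.84/29.4 + 0.16/9.39 = 0.02857 + 0.01704 = 0.04561
R_eff = 1/U_eff = 21.92 ft²·°F·h/BTU

21.9 ft²·°F·h/BTU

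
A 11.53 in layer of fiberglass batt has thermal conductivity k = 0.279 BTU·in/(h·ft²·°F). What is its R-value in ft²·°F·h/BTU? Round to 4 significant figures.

R = L/k = 11.53/0.279 = 41.326 ft²·°F·h/BTU

41.33 ft²·°F·h/BTU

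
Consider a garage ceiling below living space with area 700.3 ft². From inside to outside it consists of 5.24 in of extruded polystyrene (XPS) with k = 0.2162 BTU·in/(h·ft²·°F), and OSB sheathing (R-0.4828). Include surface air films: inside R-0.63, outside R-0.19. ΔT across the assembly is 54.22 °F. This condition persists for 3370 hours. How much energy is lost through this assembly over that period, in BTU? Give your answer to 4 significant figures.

5.24/0.2162 = 24.237
R_total = 0.63 + 24.237 + 0.4828 + 0.19 = 25.54 ft²·°F·h/BTU
Q = 700.3 × 54.22 / 25.54 = 1486.7 BTU/h
E = 1486.7 × 3370 = 5010200 BTU

5010000 BTU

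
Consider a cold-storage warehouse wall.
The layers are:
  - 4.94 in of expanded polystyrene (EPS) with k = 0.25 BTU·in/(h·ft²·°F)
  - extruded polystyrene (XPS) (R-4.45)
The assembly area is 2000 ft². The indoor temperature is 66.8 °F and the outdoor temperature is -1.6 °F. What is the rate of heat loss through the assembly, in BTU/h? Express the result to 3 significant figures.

4.94/0.25 = 19.76
R_total = 19.76 + 4.45 = 24.21 ft²·°F·h/BTU
Q = A·ΔT/R = 2000 × (66.8 − (-1.6)) / 24.21 = 5651 BTU/h

5650 BTU/h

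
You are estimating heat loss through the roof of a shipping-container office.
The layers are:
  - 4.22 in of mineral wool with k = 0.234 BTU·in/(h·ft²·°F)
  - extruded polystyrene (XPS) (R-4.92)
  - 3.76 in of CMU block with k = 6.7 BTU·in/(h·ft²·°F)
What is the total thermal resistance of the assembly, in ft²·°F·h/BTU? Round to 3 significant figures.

23.5 ft²·°F·h/BTU

4.22/0.234 = 18.03
3.76/6.7 = 0.5612
R_total = 18.03 + 4.92 + 0.5612 = 23.52 ft²·°F·h/BTU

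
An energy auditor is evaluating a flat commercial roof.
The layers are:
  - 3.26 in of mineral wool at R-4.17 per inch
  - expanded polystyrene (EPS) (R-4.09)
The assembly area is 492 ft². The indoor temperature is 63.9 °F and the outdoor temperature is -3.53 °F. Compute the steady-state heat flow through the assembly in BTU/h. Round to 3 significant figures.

1880 BTU/h

3.26 × 4.17 = 13.59
R_total = 13.59 + 4.09 = 17.68 ft²·°F·h/BTU
Q = A·ΔT/R = 492 × (63.9 − (-3.53)) / 17.68 = 1876 BTU/h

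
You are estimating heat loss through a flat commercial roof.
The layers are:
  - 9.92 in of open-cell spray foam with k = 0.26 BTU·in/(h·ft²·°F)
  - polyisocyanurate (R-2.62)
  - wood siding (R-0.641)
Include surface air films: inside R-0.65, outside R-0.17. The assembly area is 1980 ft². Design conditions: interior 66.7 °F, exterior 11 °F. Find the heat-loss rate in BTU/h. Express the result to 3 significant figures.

9.92/0.26 = 38.15
R_total = 0.65 + 38.15 + 2.62 + 0.641 + 0.17 = 42.23 ft²·°F·h/BTU
Q = A·ΔT/R = 1980 × (66.7 − 11) / 42.23 = 2611 BTU/h

2610 BTU/h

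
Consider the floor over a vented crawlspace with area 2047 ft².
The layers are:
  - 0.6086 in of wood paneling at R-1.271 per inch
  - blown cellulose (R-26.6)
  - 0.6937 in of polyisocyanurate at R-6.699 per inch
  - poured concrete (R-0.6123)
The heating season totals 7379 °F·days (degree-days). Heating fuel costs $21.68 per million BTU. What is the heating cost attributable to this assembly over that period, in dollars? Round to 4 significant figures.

240.8 dollars

0.6086 × 1.271 = 0.77353
0.6937 × 6.699 = 4.6471
R_total = 0.77353 + 26.6 + 4.6471 + 0.6123 = 32.633 ft²·°F·h/BTU
E = A × HDD × 24 / R = 2047 × 7379 × 24 / 32.633 = 11109000 BTU
Cost = 11109000/10⁶ × 21.68 = $240.84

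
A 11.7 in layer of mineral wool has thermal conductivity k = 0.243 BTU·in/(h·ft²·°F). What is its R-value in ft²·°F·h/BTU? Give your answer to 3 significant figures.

R = L/k = 11.7/0.243 = 48.15 ft²·°F·h/BTU

48.1 ft²·°F·h/BTU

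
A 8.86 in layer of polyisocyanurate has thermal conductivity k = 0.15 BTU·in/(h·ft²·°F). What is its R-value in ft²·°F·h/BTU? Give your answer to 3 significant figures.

R = L/k = 8.86/0.15 = 59.07 ft²·°F·h/BTU

59.1 ft²·°F·h/BTU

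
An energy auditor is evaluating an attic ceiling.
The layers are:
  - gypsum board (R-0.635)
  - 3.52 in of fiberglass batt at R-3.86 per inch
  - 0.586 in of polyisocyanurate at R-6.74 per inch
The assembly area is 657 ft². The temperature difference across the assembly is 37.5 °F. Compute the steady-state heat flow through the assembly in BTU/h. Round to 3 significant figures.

1360 BTU/h

3.52 × 3.86 = 13.59
0.586 × 6.74 = 3.95
R_total = 0.635 + 13.59 + 3.95 = 18.17 ft²·°F·h/BTU
Q = A·ΔT/R = 657 × 37.5 / 18.17 = 1356 BTU/h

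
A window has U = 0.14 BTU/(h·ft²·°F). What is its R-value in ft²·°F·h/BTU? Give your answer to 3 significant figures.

7.14 ft²·°F·h/BTU

R = 1/U = 1/0.14 = 7.143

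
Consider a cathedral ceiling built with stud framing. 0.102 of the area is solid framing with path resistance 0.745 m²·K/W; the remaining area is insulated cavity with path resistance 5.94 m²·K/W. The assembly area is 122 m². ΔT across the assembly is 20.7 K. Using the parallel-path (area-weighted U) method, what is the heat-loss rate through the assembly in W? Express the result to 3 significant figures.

728 W

U_eff = 0.898/5.94 + 0.102/0.745 = 0.1512 + 0.1369 = 0.2881
R_eff = 1/U_eff = 3.471 m²·K/W
Q = 122 × 20.7 / 3.471 = 727.5 W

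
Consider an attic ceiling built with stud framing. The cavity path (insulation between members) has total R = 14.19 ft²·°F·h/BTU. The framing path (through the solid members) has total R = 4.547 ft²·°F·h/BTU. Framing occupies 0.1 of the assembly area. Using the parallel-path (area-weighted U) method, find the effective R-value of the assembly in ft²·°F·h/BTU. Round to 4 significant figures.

U_eff = 0.9/14.19 + 0.1/4.547 = 0.063425 + 0.021993 = 0.085417
R_eff = 1/U_eff = 11.707 ft²·°F·h/BTU

11.71 ft²·°F·h/BTU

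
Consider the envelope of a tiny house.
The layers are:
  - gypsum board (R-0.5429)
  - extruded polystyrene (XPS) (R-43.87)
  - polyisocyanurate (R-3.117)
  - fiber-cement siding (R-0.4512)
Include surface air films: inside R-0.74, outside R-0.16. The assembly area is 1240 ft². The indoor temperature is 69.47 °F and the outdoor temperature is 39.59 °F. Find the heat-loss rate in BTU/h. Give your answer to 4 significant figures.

758.0 BTU/h

R_total = 0.74 + 0.5429 + 43.87 + 3.117 + 0.4512 + 0.16 = 48.881 ft²·°F·h/BTU
Q = A·ΔT/R = 1240 × (69.47 − 39.59) / 48.881 = 757.99 BTU/h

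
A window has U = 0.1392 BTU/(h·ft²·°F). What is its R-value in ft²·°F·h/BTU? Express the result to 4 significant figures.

R = 1/U = 1/0.1392 = 7.1839

7.184 ft²·°F·h/BTU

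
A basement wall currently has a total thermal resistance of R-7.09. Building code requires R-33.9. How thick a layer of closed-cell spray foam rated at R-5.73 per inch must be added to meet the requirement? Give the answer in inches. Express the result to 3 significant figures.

4.68 in

ΔR = 33.9 − 7.09 = 26.81 ft²·°F·h/BTU
L = ΔR / (R/in) = 26.81/5.73 = 4.679 in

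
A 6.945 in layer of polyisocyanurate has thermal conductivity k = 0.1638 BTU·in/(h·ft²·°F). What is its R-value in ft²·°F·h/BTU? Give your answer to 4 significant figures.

R = L/k = 6.945/0.1638 = 42.399 ft²·°F·h/BTU

42.40 ft²·°F·h/BTU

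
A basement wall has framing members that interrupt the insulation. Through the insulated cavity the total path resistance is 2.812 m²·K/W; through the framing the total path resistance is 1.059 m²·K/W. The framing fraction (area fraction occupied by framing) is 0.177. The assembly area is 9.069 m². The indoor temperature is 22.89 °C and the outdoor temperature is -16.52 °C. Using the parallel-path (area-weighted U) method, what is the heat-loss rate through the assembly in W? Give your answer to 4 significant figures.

164.3 W

U_eff = 0.823/2.812 + 0.177/1.059 = 0.29267 + 0.16714 = 0.45981
R_eff = 1/U_eff = 2.1748 m²·K/W
Q = 9.069 × (22.89 − (-16.52)) / 2.1748 = 164.34 W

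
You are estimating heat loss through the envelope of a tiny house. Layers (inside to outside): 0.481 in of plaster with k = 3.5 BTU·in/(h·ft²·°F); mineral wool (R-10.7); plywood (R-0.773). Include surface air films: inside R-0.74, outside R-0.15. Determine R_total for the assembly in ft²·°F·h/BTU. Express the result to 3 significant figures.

0.481/3.5 = 0.1374
R_total = 0.74 + 0.1374 + 10.7 + 0.773 + 0.15 = 12.5 ft²·°F·h/BTU

12.5 ft²·°F·h/BTU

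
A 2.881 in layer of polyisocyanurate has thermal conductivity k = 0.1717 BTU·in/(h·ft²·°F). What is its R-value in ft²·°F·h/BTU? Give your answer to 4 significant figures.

R = L/k = 2.881/0.1717 = 16.779 ft²·°F·h/BTU

16.78 ft²·°F·h/BTU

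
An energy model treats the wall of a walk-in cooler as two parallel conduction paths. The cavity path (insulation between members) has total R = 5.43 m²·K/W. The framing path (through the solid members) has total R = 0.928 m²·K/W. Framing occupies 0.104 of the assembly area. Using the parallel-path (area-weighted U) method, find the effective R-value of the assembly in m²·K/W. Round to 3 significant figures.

3.61 m²·K/W

U_eff = 0.896/5.43 + 0.104/0.928 = 0.165 + 0.1121 = 0.2771
R_eff = 1/U_eff = 3.609 m²·K/W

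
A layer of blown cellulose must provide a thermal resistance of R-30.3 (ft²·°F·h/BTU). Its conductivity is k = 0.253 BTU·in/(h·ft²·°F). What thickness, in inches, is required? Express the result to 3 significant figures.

L = R × k = 30.3 × 0.253 = 7.666 in

7.67 in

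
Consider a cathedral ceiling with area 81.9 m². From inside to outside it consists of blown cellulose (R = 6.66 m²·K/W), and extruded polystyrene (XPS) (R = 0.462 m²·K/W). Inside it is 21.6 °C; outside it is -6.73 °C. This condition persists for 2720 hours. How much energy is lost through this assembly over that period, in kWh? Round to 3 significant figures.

R_total = 6.66 + 0.462 = 7.122 m²·K/W
Q = 81.9 × (21.6 − (-6.73)) / 7.122 = 325.8 W
E = 325.8 W × 2720 h / 1000 = 886.1 kWh

886 kWh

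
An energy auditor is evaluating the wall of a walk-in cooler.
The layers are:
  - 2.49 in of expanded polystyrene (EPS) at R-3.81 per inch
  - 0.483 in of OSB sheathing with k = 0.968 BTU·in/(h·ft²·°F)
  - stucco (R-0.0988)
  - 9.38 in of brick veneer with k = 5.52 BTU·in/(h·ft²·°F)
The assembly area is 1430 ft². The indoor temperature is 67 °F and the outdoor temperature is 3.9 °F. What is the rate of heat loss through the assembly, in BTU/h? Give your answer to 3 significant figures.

7660 BTU/h

2.49 × 3.81 = 9.487
0.483/0.968 = 0.499
9.38/5.52 = 1.699
R_total = 9.487 + 0.499 + 0.0988 + 1.699 = 11.78 ft²·°F·h/BTU
Q = A·ΔT/R = 1430 × (67 − 3.9) / 11.78 = 7657 BTU/h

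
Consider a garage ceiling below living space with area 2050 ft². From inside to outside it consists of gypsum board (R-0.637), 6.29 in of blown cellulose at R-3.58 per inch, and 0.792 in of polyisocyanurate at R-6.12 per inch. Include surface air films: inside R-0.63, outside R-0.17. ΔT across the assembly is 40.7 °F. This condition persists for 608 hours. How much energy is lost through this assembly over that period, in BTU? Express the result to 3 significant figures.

1760000 BTU

6.29 × 3.58 = 22.52
0.792 × 6.12 = 4.847
R_total = 0.63 + 0.637 + 22.52 + 4.847 + 0.17 = 28.8 ft²·°F·h/BTU
Q = 2050 × 40.7 / 28.8 = 2897 BTU/h
E = 2897 × 608 = 1761000 BTU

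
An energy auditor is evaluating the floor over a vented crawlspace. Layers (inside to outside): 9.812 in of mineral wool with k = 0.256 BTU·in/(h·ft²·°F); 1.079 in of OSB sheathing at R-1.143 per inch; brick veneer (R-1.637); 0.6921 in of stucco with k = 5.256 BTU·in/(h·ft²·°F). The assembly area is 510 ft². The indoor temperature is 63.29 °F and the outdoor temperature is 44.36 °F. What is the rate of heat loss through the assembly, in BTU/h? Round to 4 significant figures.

9.812/0.256 = 38.328
1.079 × 1.143 = 1.2333
0.6921/5.256 = 0.13168
R_total = 38.328 + 1.2333 + 1.637 + 0.13168 = 41.33 ft²·°F·h/BTU
Q = A·ΔT/R = 510 × (63.29 − 44.36) / 41.33 = 233.59 BTU/h

233.6 BTU/h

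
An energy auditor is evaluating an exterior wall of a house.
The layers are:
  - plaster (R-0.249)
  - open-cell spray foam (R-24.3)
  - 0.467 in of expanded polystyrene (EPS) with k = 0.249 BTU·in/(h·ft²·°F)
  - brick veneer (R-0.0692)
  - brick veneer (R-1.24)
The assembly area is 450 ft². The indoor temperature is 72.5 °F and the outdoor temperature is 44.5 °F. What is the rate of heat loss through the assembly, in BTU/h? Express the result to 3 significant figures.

0.467/0.249 = 1.876
R_total = 0.249 + 24.3 + 1.876 + 0.0692 + 1.24 = 27.73 ft²·°F·h/BTU
Q = A·ΔT/R = 450 × (72.5 − 44.5) / 27.73 = 454.3 BTU/h

454 BTU/h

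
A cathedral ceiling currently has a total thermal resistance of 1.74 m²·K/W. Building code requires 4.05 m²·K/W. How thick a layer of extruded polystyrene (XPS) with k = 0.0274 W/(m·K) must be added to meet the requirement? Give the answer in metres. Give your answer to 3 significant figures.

0.0633 m

ΔR = 4.05 − 1.74 = 2.31 m²·K/W
L = ΔR × k = 2.31 × 0.0274 = 0.06329 m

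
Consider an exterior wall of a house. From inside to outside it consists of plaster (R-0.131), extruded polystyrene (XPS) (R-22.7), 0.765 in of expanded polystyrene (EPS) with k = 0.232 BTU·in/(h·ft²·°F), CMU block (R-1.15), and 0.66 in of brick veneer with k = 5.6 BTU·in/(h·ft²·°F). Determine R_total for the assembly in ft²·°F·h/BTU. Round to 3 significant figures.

0.765/0.232 = 3.297
0.66/5.6 = 0.1179
R_total = 0.131 + 22.7 + 3.297 + 1.15 + 0.1179 = 27.4 ft²·°F·h/BTU

27.4 ft²·°F·h/BTU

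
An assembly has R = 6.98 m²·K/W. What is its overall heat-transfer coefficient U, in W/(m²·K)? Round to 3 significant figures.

U = 1/R = 1/6.98 = 0.1433

0.143 W/(m²·K)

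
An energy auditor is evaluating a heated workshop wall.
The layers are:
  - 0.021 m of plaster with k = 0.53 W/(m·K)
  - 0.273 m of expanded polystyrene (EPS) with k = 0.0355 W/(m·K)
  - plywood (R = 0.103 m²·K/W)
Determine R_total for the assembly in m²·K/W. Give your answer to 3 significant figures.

0.021/0.53 = 0.03962
0.273/0.0355 = 7.69
R_total = 0.03962 + 7.69 + 0.103 = 7.833 m²·K/W

7.83 m²·K/W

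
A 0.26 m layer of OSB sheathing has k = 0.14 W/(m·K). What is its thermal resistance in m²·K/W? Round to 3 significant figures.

1.86 m²·K/W

R = L/k = 0.26/0.14 = 1.857 m²·K/W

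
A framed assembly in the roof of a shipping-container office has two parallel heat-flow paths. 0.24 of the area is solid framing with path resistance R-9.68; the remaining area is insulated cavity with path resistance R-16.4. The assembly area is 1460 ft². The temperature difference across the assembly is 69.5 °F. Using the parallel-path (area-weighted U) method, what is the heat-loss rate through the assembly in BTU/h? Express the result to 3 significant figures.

U_eff = 0.76/16.4 + 0.24/9.68 = 0.04634 + 0.02479 = 0.07113
R_eff = 1/U_eff = 14.06 ft²·°F·h/BTU
Q = 1460 × 69.5 / 14.06 = 7218 BTU/h

7220 BTU/h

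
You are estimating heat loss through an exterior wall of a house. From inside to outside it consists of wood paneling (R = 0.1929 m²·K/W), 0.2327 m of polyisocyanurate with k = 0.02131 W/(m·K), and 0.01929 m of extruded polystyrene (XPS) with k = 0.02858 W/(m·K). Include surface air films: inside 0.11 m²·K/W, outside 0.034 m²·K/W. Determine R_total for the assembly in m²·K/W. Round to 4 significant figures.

0.2327/0.02131 = 10.92
0.01929/0.02858 = 0.67495
R_total = 0.11 + 0.1929 + 10.92 + 0.67495 + 0.034 = 11.932 m²·K/W

11.93 m²·K/W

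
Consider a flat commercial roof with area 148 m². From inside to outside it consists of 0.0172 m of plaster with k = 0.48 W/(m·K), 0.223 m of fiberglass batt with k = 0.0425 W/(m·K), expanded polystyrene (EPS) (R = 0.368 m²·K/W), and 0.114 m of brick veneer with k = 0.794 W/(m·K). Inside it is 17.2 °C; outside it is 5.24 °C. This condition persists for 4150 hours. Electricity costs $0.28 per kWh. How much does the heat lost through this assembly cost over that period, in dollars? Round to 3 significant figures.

0.0172/0.48 = 0.03583
0.223/0.0425 = 5.247
0.114/0.794 = 0.1436
R_total = 0.03583 + 5.247 + 0.368 + 0.1436 = 5.794 m²·K/W
Q = 148 × (17.2 − 5.24) / 5.794 = 305.5 W
E = 305.5 W × 4150 h / 1000 = 1268 kWh
Cost = 1268 × 0.28 = $355

355 dollars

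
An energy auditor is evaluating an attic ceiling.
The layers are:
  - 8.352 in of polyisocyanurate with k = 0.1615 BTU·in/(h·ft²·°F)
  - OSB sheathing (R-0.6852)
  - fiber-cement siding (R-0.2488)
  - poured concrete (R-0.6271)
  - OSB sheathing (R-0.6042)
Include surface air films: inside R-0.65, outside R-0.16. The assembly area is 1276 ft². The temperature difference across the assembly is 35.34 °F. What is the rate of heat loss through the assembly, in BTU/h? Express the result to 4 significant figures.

8.352/0.1615 = 51.715
R_total = 0.65 + 51.715 + 0.6852 + 0.2488 + 0.6271 + 0.6042 + 0.16 = 54.69 ft²·°F·h/BTU
Q = A·ΔT/R = 1276 × 35.34 / 54.69 = 824.53 BTU/h

824.5 BTU/h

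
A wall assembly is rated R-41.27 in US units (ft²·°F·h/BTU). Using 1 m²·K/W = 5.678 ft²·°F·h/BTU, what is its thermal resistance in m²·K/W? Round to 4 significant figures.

R_SI = 41.27/5.678 = 7.2684

7.268 m²·K/W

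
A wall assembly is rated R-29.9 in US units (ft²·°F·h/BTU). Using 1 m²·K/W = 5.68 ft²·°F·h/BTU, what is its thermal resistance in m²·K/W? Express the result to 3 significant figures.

5.26 m²·K/W

R_SI = 29.9/5.68 = 5.264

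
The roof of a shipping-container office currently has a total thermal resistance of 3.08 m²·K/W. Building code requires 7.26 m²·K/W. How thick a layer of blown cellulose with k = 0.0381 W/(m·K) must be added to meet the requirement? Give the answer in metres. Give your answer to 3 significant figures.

0.159 m

ΔR = 7.26 − 3.08 = 4.18 m²·K/W
L = ΔR × k = 4.18 × 0.0381 = 0.1593 m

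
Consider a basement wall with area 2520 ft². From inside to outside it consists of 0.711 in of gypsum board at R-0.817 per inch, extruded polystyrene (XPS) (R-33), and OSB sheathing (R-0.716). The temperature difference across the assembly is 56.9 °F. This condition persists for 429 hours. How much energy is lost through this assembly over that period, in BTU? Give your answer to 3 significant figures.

1790000 BTU

0.711 × 0.817 = 0.5809
R_total = 0.5809 + 33 + 0.716 = 34.3 ft²·°F·h/BTU
Q = 2520 × 56.9 / 34.3 = 4181 BTU/h
E = 4181 × 429 = 1794000 BTU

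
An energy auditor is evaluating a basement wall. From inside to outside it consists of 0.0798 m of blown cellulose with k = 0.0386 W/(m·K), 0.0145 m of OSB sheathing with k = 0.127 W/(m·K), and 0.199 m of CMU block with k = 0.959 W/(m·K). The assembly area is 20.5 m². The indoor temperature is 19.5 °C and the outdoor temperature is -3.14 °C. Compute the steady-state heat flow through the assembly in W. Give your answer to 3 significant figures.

0.0798/0.0386 = 2.067
0.0145/0.127 = 0.1142
0.199/0.959 = 0.2075
R_total = 2.067 + 0.1142 + 0.2075 = 2.389 m²·K/W
Q = A·ΔT/R = 20.5 × (19.5 − (-3.14)) / 2.389 = 194.3 W

194 W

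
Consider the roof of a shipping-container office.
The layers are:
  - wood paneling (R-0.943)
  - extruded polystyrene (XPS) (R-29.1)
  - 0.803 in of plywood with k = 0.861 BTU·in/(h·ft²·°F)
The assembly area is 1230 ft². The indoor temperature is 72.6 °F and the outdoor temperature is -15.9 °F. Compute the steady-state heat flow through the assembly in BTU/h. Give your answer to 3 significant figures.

0.803/0.861 = 0.9326
R_total = 0.943 + 29.1 + 0.9326 = 30.98 ft²·°F·h/BTU
Q = A·ΔT/R = 1230 × (72.6 − (-15.9)) / 30.98 = 3514 BTU/h

3510 BTU/h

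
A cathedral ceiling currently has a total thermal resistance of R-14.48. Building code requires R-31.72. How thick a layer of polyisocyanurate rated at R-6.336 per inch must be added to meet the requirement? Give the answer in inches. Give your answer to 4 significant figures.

2.721 in

ΔR = 31.72 − 14.48 = 17.24 ft²·°F·h/BTU
L = ΔR / (R/in) = 17.24/6.336 = 2.721 in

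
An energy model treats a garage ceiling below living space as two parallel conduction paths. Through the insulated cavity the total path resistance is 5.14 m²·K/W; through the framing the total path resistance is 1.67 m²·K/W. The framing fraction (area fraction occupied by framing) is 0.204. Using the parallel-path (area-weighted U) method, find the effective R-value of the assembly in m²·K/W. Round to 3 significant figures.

U_eff = 0.796/5.14 + 0.204/1.67 = 0.1549 + 0.1222 = 0.277
R_eff = 1/U_eff = 3.61 m²·K/W

3.61 m²·K/W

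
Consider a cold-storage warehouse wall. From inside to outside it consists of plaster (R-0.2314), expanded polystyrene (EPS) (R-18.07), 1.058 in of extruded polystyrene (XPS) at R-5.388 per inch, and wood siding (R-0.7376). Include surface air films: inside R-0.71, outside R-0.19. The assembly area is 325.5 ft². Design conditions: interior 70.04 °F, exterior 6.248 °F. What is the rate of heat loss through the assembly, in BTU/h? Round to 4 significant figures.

809.9 BTU/h

1.058 × 5.388 = 5.7005
R_total = 0.71 + 0.2314 + 18.07 + 5.7005 + 0.7376 + 0.19 = 25.64 ft²·°F·h/BTU
Q = A·ΔT/R = 325.5 × (70.04 − 6.248) / 25.64 = 809.86 BTU/h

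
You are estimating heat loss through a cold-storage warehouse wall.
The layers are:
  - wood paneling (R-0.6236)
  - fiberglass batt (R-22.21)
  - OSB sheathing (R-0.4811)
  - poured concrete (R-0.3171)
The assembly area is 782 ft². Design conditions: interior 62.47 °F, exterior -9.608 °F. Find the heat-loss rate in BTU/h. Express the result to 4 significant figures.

2385 BTU/h

R_total = 0.6236 + 22.21 + 0.4811 + 0.3171 = 23.632 ft²·°F·h/BTU
Q = A·ΔT/R = 782 × (62.47 − (-9.608)) / 23.632 = 2385.1 BTU/h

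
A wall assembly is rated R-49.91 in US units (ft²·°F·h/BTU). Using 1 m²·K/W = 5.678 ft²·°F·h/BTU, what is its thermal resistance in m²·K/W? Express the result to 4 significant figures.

R_SI = 49.91/5.678 = 8.7901

8.790 m²·K/W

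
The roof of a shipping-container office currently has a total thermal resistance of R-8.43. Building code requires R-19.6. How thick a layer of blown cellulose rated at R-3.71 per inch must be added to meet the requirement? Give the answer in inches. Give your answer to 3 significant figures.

3.01 in

ΔR = 19.6 − 8.43 = 11.17 ft²·°F·h/BTU
L = ΔR / (R/in) = 11.17/3.71 = 3.011 in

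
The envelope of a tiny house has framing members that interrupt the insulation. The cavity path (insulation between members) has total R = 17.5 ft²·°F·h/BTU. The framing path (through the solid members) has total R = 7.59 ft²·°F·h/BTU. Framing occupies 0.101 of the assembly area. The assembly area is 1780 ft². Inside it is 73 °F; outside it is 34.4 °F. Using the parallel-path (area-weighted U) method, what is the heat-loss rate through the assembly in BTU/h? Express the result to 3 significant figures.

U_eff = 0.899/17.5 + 0.101/7.59 = 0.05137 + 0.01331 = 0.06468
R_eff = 1/U_eff = 15.46 ft²·°F·h/BTU
Q = 1780 × (73 − 34.4) / 15.46 = 4444 BTU/h

4440 BTU/h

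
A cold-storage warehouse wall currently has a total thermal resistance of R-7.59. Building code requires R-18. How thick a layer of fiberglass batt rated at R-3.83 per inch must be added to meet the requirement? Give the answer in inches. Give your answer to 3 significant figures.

ΔR = 18 − 7.59 = 10.41 ft²·°F·h/BTU
L = ΔR / (R/in) = 10.41/3.83 = 2.718 in

2.72 in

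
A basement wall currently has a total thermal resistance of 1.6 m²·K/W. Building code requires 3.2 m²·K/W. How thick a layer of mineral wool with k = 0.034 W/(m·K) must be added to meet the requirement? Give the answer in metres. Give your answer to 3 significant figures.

ΔR = 3.2 − 1.6 = 1.6 m²·K/W
L = ΔR × k = 1.6 × 0.034 = 0.0544 m

0.0544 m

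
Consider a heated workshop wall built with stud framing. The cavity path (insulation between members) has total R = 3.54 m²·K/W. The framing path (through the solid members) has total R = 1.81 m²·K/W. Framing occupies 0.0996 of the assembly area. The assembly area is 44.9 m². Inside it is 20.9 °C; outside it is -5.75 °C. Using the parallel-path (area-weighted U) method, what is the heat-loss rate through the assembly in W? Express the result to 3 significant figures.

U_eff = 0.9004/3.54 + 0.0996/1.81 = 0.2544 + 0.05503 = 0.3094
R_eff = 1/U_eff = 3.232 m²·K/W
Q = 44.9 × (20.9 − (-5.75)) / 3.232 = 370.2 W

370 W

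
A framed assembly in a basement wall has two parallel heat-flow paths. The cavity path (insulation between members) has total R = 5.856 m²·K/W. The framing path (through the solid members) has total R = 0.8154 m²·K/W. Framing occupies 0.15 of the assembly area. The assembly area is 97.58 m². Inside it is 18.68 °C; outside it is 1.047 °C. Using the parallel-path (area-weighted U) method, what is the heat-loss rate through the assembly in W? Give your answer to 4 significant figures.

566.3 W

U_eff = 0.85/5.856 + 0.15/0.8154 = 0.14515 + 0.18396 = 0.32911
R_eff = 1/U_eff = 3.0385 m²·K/W
Q = 97.58 × (18.68 − 1.047) / 3.0385 = 566.27 W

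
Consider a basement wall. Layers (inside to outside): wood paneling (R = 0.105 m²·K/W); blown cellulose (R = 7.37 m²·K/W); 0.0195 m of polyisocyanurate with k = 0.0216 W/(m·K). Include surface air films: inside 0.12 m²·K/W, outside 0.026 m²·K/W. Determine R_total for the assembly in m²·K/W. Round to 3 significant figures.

0.0195/0.0216 = 0.9028
R_total = 0.12 + 0.105 + 7.37 + 0.9028 + 0.026 = 8.524 m²·K/W

8.52 m²·K/W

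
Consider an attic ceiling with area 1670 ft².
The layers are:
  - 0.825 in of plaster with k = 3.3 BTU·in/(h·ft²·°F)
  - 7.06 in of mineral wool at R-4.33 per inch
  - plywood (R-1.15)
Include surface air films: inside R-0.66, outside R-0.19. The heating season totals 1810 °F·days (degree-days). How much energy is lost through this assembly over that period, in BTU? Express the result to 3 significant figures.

0.825/3.3 = 0.25
7.06 × 4.33 = 30.57
R_total = 0.66 + 0.25 + 30.57 + 1.15 + 0.19 = 32.82 ft²·°F·h/BTU
E = A × HDD × 24 / R = 1670 × 1810 × 24 / 32.82 = 2210000 BTU

2210000 BTU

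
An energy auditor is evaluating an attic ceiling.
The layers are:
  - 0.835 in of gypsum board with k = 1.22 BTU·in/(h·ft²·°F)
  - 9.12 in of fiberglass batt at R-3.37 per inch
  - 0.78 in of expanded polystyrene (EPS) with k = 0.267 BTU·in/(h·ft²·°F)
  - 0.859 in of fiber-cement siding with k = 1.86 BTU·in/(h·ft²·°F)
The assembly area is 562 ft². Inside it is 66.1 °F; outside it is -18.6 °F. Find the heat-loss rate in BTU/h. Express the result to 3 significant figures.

1370 BTU/h

0.835/1.22 = 0.6844
9.12 × 3.37 = 30.73
0.78/0.267 = 2.921
0.859/1.86 = 0.4618
R_total = 0.6844 + 30.73 + 2.921 + 0.4618 = 34.8 ft²·°F·h/BTU
Q = A·ΔT/R = 562 × (66.1 − (-18.6)) / 34.8 = 1368 BTU/h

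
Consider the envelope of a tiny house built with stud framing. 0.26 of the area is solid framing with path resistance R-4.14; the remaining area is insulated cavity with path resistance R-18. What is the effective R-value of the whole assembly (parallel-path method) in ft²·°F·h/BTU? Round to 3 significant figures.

9.62 ft²·°F·h/BTU

U_eff = 0.74/18 + 0.26/4.14 = 0.04111 + 0.0628 = 0.1039
R_eff = 1/U_eff = 9.623 ft²·°F·h/BTU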